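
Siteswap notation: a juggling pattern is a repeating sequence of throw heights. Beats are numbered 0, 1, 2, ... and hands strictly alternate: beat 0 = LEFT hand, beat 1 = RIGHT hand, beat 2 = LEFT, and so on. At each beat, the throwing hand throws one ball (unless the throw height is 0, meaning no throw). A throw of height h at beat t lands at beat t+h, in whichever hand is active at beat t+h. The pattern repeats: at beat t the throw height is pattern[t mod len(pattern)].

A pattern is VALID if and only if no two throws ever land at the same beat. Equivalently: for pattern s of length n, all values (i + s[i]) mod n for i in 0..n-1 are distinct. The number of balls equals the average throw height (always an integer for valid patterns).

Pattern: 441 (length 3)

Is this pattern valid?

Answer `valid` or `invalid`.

i=0: (i + s[i]) mod n = (0 + 4) mod 3 = 1
i=1: (i + s[i]) mod n = (1 + 4) mod 3 = 2
i=2: (i + s[i]) mod n = (2 + 1) mod 3 = 0
Residues: [1, 2, 0], distinct: True

Answer: valid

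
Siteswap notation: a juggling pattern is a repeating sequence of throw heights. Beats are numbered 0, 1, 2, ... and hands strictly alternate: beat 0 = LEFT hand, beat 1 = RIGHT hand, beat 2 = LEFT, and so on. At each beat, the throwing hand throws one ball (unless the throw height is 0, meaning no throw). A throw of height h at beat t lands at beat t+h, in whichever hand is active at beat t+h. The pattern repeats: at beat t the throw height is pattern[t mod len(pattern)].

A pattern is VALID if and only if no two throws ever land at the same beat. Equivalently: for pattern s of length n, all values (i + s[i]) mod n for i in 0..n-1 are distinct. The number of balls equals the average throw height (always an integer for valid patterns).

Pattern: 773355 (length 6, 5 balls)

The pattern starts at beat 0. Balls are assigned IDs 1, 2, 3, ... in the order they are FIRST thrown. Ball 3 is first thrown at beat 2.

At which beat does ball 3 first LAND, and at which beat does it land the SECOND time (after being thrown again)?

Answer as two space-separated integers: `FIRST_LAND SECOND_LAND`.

Answer: 5 10

Derivation:
Beat 0 (L): throw ball1 h=7 -> lands@7:R; in-air after throw: [b1@7:R]
Beat 1 (R): throw ball2 h=7 -> lands@8:L; in-air after throw: [b1@7:R b2@8:L]
Beat 2 (L): throw ball3 h=3 -> lands@5:R; in-air after throw: [b3@5:R b1@7:R b2@8:L]
Beat 3 (R): throw ball4 h=3 -> lands@6:L; in-air after throw: [b3@5:R b4@6:L b1@7:R b2@8:L]
Beat 4 (L): throw ball5 h=5 -> lands@9:R; in-air after throw: [b3@5:R b4@6:L b1@7:R b2@8:L b5@9:R]
Beat 5 (R): throw ball3 h=5 -> lands@10:L; in-air after throw: [b4@6:L b1@7:R b2@8:L b5@9:R b3@10:L]
Beat 6 (L): throw ball4 h=7 -> lands@13:R; in-air after throw: [b1@7:R b2@8:L b5@9:R b3@10:L b4@13:R]
Beat 7 (R): throw ball1 h=7 -> lands@14:L; in-air after throw: [b2@8:L b5@9:R b3@10:L b4@13:R b1@14:L]
Beat 8 (L): throw ball2 h=3 -> lands@11:R; in-air after throw: [b5@9:R b3@10:L b2@11:R b4@13:R b1@14:L]
Beat 9 (R): throw ball5 h=3 -> lands@12:L; in-air after throw: [b3@10:L b2@11:R b5@12:L b4@13:R b1@14:L]
Beat 10 (L): throw ball3 h=5 -> lands@15:R; in-air after throw: [b2@11:R b5@12:L b4@13:R b1@14:L b3@15:R]
Ball 3: thrown@2 h=3 -> first land @5; rethrown@5 h=5 -> second land @10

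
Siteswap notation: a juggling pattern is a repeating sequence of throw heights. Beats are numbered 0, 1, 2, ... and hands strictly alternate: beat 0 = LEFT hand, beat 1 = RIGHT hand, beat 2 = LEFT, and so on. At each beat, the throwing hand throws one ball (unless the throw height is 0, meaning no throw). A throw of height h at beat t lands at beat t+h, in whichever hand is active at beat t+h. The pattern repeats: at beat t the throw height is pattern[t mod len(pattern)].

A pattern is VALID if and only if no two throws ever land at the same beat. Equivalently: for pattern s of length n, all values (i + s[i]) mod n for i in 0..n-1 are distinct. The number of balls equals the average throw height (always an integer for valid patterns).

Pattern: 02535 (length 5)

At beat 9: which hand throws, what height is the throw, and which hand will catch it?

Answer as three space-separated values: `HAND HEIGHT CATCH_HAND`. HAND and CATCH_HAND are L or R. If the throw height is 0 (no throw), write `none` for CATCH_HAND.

Beat 9: 9 mod 2 = 1, so hand = R
Throw height = pattern[9 mod 5] = pattern[4] = 5
Lands at beat 9+5=14, 14 mod 2 = 0, so catch hand = L

Answer: R 5 L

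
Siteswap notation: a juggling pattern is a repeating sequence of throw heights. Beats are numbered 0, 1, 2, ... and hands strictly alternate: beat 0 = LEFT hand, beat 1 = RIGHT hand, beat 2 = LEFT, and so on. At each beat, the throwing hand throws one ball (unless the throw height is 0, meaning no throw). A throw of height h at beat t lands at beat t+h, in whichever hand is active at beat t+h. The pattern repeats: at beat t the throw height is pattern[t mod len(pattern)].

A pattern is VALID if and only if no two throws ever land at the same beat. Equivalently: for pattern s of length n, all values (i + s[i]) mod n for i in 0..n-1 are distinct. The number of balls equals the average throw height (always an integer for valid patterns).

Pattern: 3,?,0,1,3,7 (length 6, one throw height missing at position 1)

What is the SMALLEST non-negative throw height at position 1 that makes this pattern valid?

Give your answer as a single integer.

Answer: 4

Derivation:
i=0: (0 + 3) mod 6 = 3
i=1: s[i]=? (unknown)
i=2: (2 + 0) mod 6 = 2
i=3: (3 + 1) mod 6 = 4
i=4: (4 + 3) mod 6 = 1
i=5: (5 + 7) mod 6 = 0
Known residues: [0, 1, 2, 3, 4]; need a permutation of 0..5, so missing residue r = 5
Need (1 + s) mod 6 = 5; smallest s = (5 - 1) mod 6 = 4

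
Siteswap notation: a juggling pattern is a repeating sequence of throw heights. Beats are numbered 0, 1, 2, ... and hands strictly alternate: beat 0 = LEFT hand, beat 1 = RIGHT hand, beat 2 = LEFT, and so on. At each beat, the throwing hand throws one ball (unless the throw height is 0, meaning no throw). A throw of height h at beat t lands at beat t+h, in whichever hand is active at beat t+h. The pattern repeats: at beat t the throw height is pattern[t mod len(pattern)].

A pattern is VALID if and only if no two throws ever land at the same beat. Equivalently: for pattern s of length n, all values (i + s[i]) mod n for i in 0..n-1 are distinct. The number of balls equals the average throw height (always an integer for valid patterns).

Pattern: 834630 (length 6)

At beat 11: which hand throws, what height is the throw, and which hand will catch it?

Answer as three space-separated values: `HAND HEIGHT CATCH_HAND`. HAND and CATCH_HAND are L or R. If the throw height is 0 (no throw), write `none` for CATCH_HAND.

Beat 11: 11 mod 2 = 1, so hand = R
Throw height = pattern[11 mod 6] = pattern[5] = 0

Answer: R 0 none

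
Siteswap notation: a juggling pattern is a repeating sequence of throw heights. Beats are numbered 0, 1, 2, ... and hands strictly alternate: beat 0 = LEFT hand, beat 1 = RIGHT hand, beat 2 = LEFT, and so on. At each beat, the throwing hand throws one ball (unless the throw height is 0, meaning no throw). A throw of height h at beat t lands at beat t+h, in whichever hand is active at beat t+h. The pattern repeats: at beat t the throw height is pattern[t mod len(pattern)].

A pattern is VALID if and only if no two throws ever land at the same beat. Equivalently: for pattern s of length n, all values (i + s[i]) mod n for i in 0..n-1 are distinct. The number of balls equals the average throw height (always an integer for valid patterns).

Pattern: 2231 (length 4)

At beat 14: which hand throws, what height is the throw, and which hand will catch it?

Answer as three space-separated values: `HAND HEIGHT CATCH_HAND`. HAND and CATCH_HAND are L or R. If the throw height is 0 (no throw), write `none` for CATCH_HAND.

Answer: L 3 R

Derivation:
Beat 14: 14 mod 2 = 0, so hand = L
Throw height = pattern[14 mod 4] = pattern[2] = 3
Lands at beat 14+3=17, 17 mod 2 = 1, so catch hand = R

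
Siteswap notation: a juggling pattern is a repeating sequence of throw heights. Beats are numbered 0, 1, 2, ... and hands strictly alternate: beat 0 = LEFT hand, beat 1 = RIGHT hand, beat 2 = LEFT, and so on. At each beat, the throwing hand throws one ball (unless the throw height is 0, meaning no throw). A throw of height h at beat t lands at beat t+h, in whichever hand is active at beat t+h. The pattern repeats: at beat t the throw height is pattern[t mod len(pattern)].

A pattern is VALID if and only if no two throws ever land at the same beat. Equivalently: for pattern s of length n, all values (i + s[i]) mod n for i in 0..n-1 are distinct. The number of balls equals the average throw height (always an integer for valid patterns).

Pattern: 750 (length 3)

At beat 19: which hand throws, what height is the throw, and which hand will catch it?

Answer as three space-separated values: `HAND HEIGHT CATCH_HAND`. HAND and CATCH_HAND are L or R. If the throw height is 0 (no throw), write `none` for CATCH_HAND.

Answer: R 5 L

Derivation:
Beat 19: 19 mod 2 = 1, so hand = R
Throw height = pattern[19 mod 3] = pattern[1] = 5
Lands at beat 19+5=24, 24 mod 2 = 0, so catch hand = L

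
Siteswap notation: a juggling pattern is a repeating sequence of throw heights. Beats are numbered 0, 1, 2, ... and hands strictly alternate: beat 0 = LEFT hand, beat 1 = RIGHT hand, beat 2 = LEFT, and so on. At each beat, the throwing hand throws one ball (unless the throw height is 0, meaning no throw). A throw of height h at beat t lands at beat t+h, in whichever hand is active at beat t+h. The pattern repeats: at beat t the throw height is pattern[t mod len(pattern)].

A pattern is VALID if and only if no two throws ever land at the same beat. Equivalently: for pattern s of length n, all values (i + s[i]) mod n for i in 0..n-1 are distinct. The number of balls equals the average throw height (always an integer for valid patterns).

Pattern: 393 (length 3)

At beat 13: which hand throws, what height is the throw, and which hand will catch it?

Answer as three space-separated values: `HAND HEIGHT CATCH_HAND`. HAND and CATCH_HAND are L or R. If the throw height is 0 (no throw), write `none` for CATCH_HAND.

Answer: R 9 L

Derivation:
Beat 13: 13 mod 2 = 1, so hand = R
Throw height = pattern[13 mod 3] = pattern[1] = 9
Lands at beat 13+9=22, 22 mod 2 = 0, so catch hand = L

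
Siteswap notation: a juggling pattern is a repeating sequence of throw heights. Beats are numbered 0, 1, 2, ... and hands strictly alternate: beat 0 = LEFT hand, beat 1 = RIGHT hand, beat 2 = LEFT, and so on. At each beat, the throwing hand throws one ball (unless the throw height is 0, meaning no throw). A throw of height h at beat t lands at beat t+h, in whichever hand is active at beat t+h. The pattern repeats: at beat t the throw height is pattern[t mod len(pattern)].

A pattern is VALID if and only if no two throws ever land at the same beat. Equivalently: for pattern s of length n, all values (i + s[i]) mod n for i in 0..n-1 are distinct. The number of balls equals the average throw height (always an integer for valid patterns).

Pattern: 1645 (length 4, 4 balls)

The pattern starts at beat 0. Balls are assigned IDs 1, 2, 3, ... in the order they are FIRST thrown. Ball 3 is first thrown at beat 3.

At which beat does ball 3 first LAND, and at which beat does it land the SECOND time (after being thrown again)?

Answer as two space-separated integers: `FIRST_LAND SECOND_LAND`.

Beat 0 (L): throw ball1 h=1 -> lands@1:R; in-air after throw: [b1@1:R]
Beat 1 (R): throw ball1 h=6 -> lands@7:R; in-air after throw: [b1@7:R]
Beat 2 (L): throw ball2 h=4 -> lands@6:L; in-air after throw: [b2@6:L b1@7:R]
Beat 3 (R): throw ball3 h=5 -> lands@8:L; in-air after throw: [b2@6:L b1@7:R b3@8:L]
Beat 4 (L): throw ball4 h=1 -> lands@5:R; in-air after throw: [b4@5:R b2@6:L b1@7:R b3@8:L]
Beat 5 (R): throw ball4 h=6 -> lands@11:R; in-air after throw: [b2@6:L b1@7:R b3@8:L b4@11:R]
Beat 6 (L): throw ball2 h=4 -> lands@10:L; in-air after throw: [b1@7:R b3@8:L b2@10:L b4@11:R]
Beat 7 (R): throw ball1 h=5 -> lands@12:L; in-air after throw: [b3@8:L b2@10:L b4@11:R b1@12:L]
Beat 8 (L): throw ball3 h=1 -> lands@9:R; in-air after throw: [b3@9:R b2@10:L b4@11:R b1@12:L]
Beat 9 (R): throw ball3 h=6 -> lands@15:R; in-air after throw: [b2@10:L b4@11:R b1@12:L b3@15:R]
Ball 3: thrown@3 h=5 -> first land @8; rethrown@8 h=1 -> second land @9

Answer: 8 9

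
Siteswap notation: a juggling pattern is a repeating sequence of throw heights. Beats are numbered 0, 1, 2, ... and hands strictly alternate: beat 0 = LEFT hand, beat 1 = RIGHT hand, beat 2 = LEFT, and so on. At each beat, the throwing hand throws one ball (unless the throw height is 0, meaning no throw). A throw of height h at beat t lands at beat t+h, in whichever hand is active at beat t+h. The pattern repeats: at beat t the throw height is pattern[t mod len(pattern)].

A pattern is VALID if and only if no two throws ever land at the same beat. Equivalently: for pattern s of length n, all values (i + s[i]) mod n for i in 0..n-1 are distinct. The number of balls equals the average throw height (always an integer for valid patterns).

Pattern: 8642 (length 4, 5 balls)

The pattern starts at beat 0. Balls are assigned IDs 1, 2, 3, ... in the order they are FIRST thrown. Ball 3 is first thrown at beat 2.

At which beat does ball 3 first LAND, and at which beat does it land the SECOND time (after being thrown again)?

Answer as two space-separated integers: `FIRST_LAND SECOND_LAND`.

Beat 0 (L): throw ball1 h=8 -> lands@8:L; in-air after throw: [b1@8:L]
Beat 1 (R): throw ball2 h=6 -> lands@7:R; in-air after throw: [b2@7:R b1@8:L]
Beat 2 (L): throw ball3 h=4 -> lands@6:L; in-air after throw: [b3@6:L b2@7:R b1@8:L]
Beat 3 (R): throw ball4 h=2 -> lands@5:R; in-air after throw: [b4@5:R b3@6:L b2@7:R b1@8:L]
Beat 4 (L): throw ball5 h=8 -> lands@12:L; in-air after throw: [b4@5:R b3@6:L b2@7:R b1@8:L b5@12:L]
Beat 5 (R): throw ball4 h=6 -> lands@11:R; in-air after throw: [b3@6:L b2@7:R b1@8:L b4@11:R b5@12:L]
Beat 6 (L): throw ball3 h=4 -> lands@10:L; in-air after throw: [b2@7:R b1@8:L b3@10:L b4@11:R b5@12:L]
Beat 7 (R): throw ball2 h=2 -> lands@9:R; in-air after throw: [b1@8:L b2@9:R b3@10:L b4@11:R b5@12:L]
Beat 8 (L): throw ball1 h=8 -> lands@16:L; in-air after throw: [b2@9:R b3@10:L b4@11:R b5@12:L b1@16:L]
Beat 9 (R): throw ball2 h=6 -> lands@15:R; in-air after throw: [b3@10:L b4@11:R b5@12:L b2@15:R b1@16:L]
Beat 10 (L): throw ball3 h=4 -> lands@14:L; in-air after throw: [b4@11:R b5@12:L b3@14:L b2@15:R b1@16:L]
Ball 3: thrown@2 h=4 -> first land @6; rethrown@6 h=4 -> second land @10

Answer: 6 10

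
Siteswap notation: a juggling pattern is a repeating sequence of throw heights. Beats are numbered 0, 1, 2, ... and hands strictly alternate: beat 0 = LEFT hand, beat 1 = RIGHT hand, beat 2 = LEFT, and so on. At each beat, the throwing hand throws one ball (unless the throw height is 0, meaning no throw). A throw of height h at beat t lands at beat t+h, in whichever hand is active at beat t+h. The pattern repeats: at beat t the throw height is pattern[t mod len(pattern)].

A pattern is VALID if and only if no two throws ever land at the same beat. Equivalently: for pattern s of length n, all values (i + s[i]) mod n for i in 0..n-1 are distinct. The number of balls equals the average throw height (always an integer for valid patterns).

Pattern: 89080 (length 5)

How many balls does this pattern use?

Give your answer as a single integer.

Pattern = [8, 9, 0, 8, 0], length n = 5
  position 0: throw height = 8, running sum = 8
  position 1: throw height = 9, running sum = 17
  position 2: throw height = 0, running sum = 17
  position 3: throw height = 8, running sum = 25
  position 4: throw height = 0, running sum = 25
Total sum = 25; balls = sum / n = 25 / 5 = 5

Answer: 5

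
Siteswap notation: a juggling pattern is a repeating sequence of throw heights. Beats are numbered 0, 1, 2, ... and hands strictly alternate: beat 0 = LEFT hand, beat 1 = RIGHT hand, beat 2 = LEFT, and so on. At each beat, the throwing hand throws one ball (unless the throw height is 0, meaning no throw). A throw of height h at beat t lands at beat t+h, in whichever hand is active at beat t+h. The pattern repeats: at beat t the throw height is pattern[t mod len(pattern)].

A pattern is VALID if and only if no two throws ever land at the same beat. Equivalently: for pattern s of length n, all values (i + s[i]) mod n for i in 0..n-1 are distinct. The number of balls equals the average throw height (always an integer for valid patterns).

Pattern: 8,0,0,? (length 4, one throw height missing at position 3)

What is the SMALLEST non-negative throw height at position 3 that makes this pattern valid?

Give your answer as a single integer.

Answer: 0

Derivation:
i=0: (0 + 8) mod 4 = 0
i=1: (1 + 0) mod 4 = 1
i=2: (2 + 0) mod 4 = 2
i=3: s[i]=? (unknown)
Known residues: [0, 1, 2]; need a permutation of 0..3, so missing residue r = 3
Need (3 + s) mod 4 = 3; smallest s = (3 - 3) mod 4 = 0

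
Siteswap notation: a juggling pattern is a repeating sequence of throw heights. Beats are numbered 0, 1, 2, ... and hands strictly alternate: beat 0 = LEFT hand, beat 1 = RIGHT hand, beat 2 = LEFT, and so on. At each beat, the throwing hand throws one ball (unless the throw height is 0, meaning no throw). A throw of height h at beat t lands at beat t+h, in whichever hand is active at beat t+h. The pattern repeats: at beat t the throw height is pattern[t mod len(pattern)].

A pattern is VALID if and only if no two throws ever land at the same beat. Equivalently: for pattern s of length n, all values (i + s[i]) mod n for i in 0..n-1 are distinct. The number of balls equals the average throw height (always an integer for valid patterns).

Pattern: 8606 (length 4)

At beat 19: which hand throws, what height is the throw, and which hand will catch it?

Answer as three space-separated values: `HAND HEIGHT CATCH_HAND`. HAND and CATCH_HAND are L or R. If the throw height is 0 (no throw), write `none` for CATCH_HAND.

Answer: R 6 R

Derivation:
Beat 19: 19 mod 2 = 1, so hand = R
Throw height = pattern[19 mod 4] = pattern[3] = 6
Lands at beat 19+6=25, 25 mod 2 = 1, so catch hand = R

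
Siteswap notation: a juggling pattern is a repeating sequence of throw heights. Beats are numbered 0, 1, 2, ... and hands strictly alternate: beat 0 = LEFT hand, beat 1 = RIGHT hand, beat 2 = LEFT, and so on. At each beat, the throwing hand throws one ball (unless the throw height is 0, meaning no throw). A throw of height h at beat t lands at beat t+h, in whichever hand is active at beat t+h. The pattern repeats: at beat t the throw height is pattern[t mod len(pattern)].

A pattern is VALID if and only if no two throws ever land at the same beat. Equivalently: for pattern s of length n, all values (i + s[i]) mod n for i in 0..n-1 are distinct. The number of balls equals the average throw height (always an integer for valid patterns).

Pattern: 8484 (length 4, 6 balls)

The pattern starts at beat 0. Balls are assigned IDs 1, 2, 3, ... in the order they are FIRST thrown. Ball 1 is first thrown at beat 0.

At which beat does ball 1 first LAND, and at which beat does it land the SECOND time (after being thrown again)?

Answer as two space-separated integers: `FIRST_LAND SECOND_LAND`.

Beat 0 (L): throw ball1 h=8 -> lands@8:L; in-air after throw: [b1@8:L]
Beat 1 (R): throw ball2 h=4 -> lands@5:R; in-air after throw: [b2@5:R b1@8:L]
Beat 2 (L): throw ball3 h=8 -> lands@10:L; in-air after throw: [b2@5:R b1@8:L b3@10:L]
Beat 3 (R): throw ball4 h=4 -> lands@7:R; in-air after throw: [b2@5:R b4@7:R b1@8:L b3@10:L]
Beat 4 (L): throw ball5 h=8 -> lands@12:L; in-air after throw: [b2@5:R b4@7:R b1@8:L b3@10:L b5@12:L]
Beat 5 (R): throw ball2 h=4 -> lands@9:R; in-air after throw: [b4@7:R b1@8:L b2@9:R b3@10:L b5@12:L]
Beat 6 (L): throw ball6 h=8 -> lands@14:L; in-air after throw: [b4@7:R b1@8:L b2@9:R b3@10:L b5@12:L b6@14:L]
Beat 7 (R): throw ball4 h=4 -> lands@11:R; in-air after throw: [b1@8:L b2@9:R b3@10:L b4@11:R b5@12:L b6@14:L]
Beat 8 (L): throw ball1 h=8 -> lands@16:L; in-air after throw: [b2@9:R b3@10:L b4@11:R b5@12:L b6@14:L b1@16:L]
Beat 9 (R): throw ball2 h=4 -> lands@13:R; in-air after throw: [b3@10:L b4@11:R b5@12:L b2@13:R b6@14:L b1@16:L]
Beat 10 (L): throw ball3 h=8 -> lands@18:L; in-air after throw: [b4@11:R b5@12:L b2@13:R b6@14:L b1@16:L b3@18:L]
Beat 11 (R): throw ball4 h=4 -> lands@15:R; in-air after throw: [b5@12:L b2@13:R b6@14:L b4@15:R b1@16:L b3@18:L]
Beat 12 (L): throw ball5 h=8 -> lands@20:L; in-air after throw: [b2@13:R b6@14:L b4@15:R b1@16:L b3@18:L b5@20:L]
Beat 13 (R): throw ball2 h=4 -> lands@17:R; in-air after throw: [b6@14:L b4@15:R b1@16:L b2@17:R b3@18:L b5@20:L]
Ball 1: thrown@0 h=8 -> first land @8; rethrown@8 h=8 -> second land @16

Answer: 8 16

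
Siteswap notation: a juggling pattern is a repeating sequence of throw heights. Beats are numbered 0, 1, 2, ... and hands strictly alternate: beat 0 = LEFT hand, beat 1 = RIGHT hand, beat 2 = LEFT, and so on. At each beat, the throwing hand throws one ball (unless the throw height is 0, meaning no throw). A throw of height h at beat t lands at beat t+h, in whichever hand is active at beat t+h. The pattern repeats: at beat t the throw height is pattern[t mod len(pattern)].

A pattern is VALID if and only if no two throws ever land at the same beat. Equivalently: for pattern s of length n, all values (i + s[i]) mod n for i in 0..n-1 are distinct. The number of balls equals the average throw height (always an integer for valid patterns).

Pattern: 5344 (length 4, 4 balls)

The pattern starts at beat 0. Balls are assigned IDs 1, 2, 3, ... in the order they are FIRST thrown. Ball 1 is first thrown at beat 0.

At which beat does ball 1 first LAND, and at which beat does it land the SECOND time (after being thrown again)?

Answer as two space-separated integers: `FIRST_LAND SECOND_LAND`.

Answer: 5 8

Derivation:
Beat 0 (L): throw ball1 h=5 -> lands@5:R; in-air after throw: [b1@5:R]
Beat 1 (R): throw ball2 h=3 -> lands@4:L; in-air after throw: [b2@4:L b1@5:R]
Beat 2 (L): throw ball3 h=4 -> lands@6:L; in-air after throw: [b2@4:L b1@5:R b3@6:L]
Beat 3 (R): throw ball4 h=4 -> lands@7:R; in-air after throw: [b2@4:L b1@5:R b3@6:L b4@7:R]
Beat 4 (L): throw ball2 h=5 -> lands@9:R; in-air after throw: [b1@5:R b3@6:L b4@7:R b2@9:R]
Beat 5 (R): throw ball1 h=3 -> lands@8:L; in-air after throw: [b3@6:L b4@7:R b1@8:L b2@9:R]
Beat 6 (L): throw ball3 h=4 -> lands@10:L; in-air after throw: [b4@7:R b1@8:L b2@9:R b3@10:L]
Beat 7 (R): throw ball4 h=4 -> lands@11:R; in-air after throw: [b1@8:L b2@9:R b3@10:L b4@11:R]
Beat 8 (L): throw ball1 h=5 -> lands@13:R; in-air after throw: [b2@9:R b3@10:L b4@11:R b1@13:R]
Ball 1: thrown@0 h=5 -> first land @5; rethrown@5 h=3 -> second land @8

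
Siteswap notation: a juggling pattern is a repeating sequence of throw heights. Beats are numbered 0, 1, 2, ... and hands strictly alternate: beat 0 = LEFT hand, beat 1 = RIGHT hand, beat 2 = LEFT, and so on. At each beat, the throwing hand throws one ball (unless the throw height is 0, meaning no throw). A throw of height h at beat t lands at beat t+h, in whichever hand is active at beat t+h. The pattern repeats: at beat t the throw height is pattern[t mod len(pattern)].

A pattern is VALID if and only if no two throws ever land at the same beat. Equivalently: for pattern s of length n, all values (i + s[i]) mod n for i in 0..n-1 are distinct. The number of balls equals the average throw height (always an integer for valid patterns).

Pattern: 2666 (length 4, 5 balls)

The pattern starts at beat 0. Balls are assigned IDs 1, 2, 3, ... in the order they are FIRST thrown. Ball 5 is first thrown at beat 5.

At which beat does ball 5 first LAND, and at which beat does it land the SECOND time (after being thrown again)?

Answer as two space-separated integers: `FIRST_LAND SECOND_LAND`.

Answer: 11 17

Derivation:
Beat 0 (L): throw ball1 h=2 -> lands@2:L; in-air after throw: [b1@2:L]
Beat 1 (R): throw ball2 h=6 -> lands@7:R; in-air after throw: [b1@2:L b2@7:R]
Beat 2 (L): throw ball1 h=6 -> lands@8:L; in-air after throw: [b2@7:R b1@8:L]
Beat 3 (R): throw ball3 h=6 -> lands@9:R; in-air after throw: [b2@7:R b1@8:L b3@9:R]
Beat 4 (L): throw ball4 h=2 -> lands@6:L; in-air after throw: [b4@6:L b2@7:R b1@8:L b3@9:R]
Beat 5 (R): throw ball5 h=6 -> lands@11:R; in-air after throw: [b4@6:L b2@7:R b1@8:L b3@9:R b5@11:R]
Beat 6 (L): throw ball4 h=6 -> lands@12:L; in-air after throw: [b2@7:R b1@8:L b3@9:R b5@11:R b4@12:L]
Beat 7 (R): throw ball2 h=6 -> lands@13:R; in-air after throw: [b1@8:L b3@9:R b5@11:R b4@12:L b2@13:R]
Beat 8 (L): throw ball1 h=2 -> lands@10:L; in-air after throw: [b3@9:R b1@10:L b5@11:R b4@12:L b2@13:R]
Beat 9 (R): throw ball3 h=6 -> lands@15:R; in-air after throw: [b1@10:L b5@11:R b4@12:L b2@13:R b3@15:R]
Beat 10 (L): throw ball1 h=6 -> lands@16:L; in-air after throw: [b5@11:R b4@12:L b2@13:R b3@15:R b1@16:L]
Beat 11 (R): throw ball5 h=6 -> lands@17:R; in-air after throw: [b4@12:L b2@13:R b3@15:R b1@16:L b5@17:R]
Beat 12 (L): throw ball4 h=2 -> lands@14:L; in-air after throw: [b2@13:R b4@14:L b3@15:R b1@16:L b5@17:R]
Beat 13 (R): throw ball2 h=6 -> lands@19:R; in-air after throw: [b4@14:L b3@15:R b1@16:L b5@17:R b2@19:R]
Beat 14 (L): throw ball4 h=6 -> lands@20:L; in-air after throw: [b3@15:R b1@16:L b5@17:R b2@19:R b4@20:L]
Beat 15 (R): throw ball3 h=6 -> lands@21:R; in-air after throw: [b1@16:L b5@17:R b2@19:R b4@20:L b3@21:R]
Ball 5: thrown@5 h=6 -> first land @11; rethrown@11 h=6 -> second land @17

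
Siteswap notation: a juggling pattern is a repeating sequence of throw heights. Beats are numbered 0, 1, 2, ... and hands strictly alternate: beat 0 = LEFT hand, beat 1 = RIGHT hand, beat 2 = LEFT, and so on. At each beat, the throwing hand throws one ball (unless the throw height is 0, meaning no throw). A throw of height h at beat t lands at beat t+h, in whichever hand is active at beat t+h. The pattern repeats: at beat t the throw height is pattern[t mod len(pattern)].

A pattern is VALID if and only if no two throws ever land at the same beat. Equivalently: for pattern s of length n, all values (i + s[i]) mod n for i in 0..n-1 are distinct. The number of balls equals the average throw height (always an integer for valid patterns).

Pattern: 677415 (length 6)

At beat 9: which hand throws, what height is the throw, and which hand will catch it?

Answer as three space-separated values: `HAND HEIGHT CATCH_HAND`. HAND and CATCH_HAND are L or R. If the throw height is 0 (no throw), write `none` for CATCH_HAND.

Beat 9: 9 mod 2 = 1, so hand = R
Throw height = pattern[9 mod 6] = pattern[3] = 4
Lands at beat 9+4=13, 13 mod 2 = 1, so catch hand = R

Answer: R 4 R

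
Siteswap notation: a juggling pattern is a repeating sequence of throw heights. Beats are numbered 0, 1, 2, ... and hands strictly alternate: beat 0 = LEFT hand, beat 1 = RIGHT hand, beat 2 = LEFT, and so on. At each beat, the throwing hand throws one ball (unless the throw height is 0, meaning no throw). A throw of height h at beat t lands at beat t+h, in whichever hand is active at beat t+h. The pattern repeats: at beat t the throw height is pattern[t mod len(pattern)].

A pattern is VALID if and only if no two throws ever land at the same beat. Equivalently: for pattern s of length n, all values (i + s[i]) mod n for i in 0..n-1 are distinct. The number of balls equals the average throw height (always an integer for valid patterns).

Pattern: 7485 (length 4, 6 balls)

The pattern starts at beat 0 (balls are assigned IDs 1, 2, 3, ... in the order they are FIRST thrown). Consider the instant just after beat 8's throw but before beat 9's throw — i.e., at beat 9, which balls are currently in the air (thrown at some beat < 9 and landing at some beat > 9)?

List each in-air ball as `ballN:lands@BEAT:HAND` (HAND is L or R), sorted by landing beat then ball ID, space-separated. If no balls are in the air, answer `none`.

Beat 0 (L): throw ball1 h=7 -> lands@7:R; in-air after throw: [b1@7:R]
Beat 1 (R): throw ball2 h=4 -> lands@5:R; in-air after throw: [b2@5:R b1@7:R]
Beat 2 (L): throw ball3 h=8 -> lands@10:L; in-air after throw: [b2@5:R b1@7:R b3@10:L]
Beat 3 (R): throw ball4 h=5 -> lands@8:L; in-air after throw: [b2@5:R b1@7:R b4@8:L b3@10:L]
Beat 4 (L): throw ball5 h=7 -> lands@11:R; in-air after throw: [b2@5:R b1@7:R b4@8:L b3@10:L b5@11:R]
Beat 5 (R): throw ball2 h=4 -> lands@9:R; in-air after throw: [b1@7:R b4@8:L b2@9:R b3@10:L b5@11:R]
Beat 6 (L): throw ball6 h=8 -> lands@14:L; in-air after throw: [b1@7:R b4@8:L b2@9:R b3@10:L b5@11:R b6@14:L]
Beat 7 (R): throw ball1 h=5 -> lands@12:L; in-air after throw: [b4@8:L b2@9:R b3@10:L b5@11:R b1@12:L b6@14:L]
Beat 8 (L): throw ball4 h=7 -> lands@15:R; in-air after throw: [b2@9:R b3@10:L b5@11:R b1@12:L b6@14:L b4@15:R]
Beat 9 (R): throw ball2 h=4 -> lands@13:R; in-air after throw: [b3@10:L b5@11:R b1@12:L b2@13:R b6@14:L b4@15:R]

Answer: ball3:lands@10:L ball5:lands@11:R ball1:lands@12:L ball6:lands@14:L ball4:lands@15:R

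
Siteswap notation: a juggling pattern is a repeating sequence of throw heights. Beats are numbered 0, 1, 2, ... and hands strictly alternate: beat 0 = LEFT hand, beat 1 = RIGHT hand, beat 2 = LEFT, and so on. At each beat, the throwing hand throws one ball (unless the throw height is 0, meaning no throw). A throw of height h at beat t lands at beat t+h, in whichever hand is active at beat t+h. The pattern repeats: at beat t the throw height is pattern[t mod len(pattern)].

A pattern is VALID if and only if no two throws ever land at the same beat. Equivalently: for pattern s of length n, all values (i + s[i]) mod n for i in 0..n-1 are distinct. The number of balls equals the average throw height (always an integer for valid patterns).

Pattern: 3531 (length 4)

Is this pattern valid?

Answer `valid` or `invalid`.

i=0: (i + s[i]) mod n = (0 + 3) mod 4 = 3
i=1: (i + s[i]) mod n = (1 + 5) mod 4 = 2
i=2: (i + s[i]) mod n = (2 + 3) mod 4 = 1
i=3: (i + s[i]) mod n = (3 + 1) mod 4 = 0
Residues: [3, 2, 1, 0], distinct: True

Answer: valid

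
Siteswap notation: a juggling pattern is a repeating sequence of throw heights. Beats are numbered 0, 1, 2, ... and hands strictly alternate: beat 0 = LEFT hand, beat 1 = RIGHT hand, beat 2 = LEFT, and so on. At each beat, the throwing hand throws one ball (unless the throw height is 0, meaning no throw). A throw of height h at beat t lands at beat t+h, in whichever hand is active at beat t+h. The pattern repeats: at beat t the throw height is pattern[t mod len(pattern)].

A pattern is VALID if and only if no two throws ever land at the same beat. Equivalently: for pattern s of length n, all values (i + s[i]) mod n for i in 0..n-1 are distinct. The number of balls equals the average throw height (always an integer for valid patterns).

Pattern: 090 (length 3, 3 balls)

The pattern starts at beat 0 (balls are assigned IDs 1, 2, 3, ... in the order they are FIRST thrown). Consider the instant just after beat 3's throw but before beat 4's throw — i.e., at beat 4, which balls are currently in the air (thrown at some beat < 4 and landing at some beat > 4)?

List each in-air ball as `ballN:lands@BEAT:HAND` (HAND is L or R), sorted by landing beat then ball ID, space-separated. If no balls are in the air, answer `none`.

Beat 1 (R): throw ball1 h=9 -> lands@10:L; in-air after throw: [b1@10:L]
Beat 4 (L): throw ball2 h=9 -> lands@13:R; in-air after throw: [b1@10:L b2@13:R]

Answer: ball1:lands@10:L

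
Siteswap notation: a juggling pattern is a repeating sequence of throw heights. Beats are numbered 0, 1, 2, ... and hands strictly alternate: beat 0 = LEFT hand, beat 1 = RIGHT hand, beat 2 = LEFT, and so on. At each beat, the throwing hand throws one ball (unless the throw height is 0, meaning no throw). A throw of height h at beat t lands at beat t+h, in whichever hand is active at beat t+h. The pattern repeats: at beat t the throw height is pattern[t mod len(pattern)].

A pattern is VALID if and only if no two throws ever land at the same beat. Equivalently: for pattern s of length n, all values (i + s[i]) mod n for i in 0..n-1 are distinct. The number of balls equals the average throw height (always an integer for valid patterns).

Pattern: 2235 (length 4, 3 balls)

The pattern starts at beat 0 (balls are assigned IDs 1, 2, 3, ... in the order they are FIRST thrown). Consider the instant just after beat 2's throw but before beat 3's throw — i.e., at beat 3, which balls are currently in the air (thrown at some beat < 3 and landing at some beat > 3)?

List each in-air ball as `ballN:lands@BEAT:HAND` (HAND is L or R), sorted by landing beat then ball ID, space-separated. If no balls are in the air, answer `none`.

Beat 0 (L): throw ball1 h=2 -> lands@2:L; in-air after throw: [b1@2:L]
Beat 1 (R): throw ball2 h=2 -> lands@3:R; in-air after throw: [b1@2:L b2@3:R]
Beat 2 (L): throw ball1 h=3 -> lands@5:R; in-air after throw: [b2@3:R b1@5:R]
Beat 3 (R): throw ball2 h=5 -> lands@8:L; in-air after throw: [b1@5:R b2@8:L]

Answer: ball1:lands@5:R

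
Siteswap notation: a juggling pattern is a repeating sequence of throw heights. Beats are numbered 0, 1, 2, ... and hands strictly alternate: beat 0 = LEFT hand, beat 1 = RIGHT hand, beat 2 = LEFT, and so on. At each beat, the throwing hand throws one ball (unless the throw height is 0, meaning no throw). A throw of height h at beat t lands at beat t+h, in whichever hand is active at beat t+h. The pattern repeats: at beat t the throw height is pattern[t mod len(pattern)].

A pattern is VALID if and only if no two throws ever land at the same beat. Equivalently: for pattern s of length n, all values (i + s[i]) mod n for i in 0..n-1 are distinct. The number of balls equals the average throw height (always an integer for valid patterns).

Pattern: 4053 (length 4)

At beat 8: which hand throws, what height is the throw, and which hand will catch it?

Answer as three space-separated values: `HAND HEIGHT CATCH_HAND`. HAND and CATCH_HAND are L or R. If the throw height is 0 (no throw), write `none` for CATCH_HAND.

Beat 8: 8 mod 2 = 0, so hand = L
Throw height = pattern[8 mod 4] = pattern[0] = 4
Lands at beat 8+4=12, 12 mod 2 = 0, so catch hand = L

Answer: L 4 L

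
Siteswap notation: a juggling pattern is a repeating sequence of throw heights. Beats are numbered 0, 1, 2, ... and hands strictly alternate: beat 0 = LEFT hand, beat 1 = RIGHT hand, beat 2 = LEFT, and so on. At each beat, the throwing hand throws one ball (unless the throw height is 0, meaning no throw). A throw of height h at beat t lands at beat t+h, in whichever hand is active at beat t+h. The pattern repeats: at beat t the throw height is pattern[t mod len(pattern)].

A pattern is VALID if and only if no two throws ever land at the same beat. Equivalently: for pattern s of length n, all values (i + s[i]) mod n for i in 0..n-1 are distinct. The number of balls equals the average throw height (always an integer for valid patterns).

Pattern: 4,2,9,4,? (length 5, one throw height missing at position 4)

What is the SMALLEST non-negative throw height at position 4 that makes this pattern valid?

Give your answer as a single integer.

Answer: 1

Derivation:
i=0: (0 + 4) mod 5 = 4
i=1: (1 + 2) mod 5 = 3
i=2: (2 + 9) mod 5 = 1
i=3: (3 + 4) mod 5 = 2
i=4: s[i]=? (unknown)
Known residues: [1, 2, 3, 4]; need a permutation of 0..4, so missing residue r = 0
Need (4 + s) mod 5 = 0; smallest s = (0 - 4) mod 5 = 1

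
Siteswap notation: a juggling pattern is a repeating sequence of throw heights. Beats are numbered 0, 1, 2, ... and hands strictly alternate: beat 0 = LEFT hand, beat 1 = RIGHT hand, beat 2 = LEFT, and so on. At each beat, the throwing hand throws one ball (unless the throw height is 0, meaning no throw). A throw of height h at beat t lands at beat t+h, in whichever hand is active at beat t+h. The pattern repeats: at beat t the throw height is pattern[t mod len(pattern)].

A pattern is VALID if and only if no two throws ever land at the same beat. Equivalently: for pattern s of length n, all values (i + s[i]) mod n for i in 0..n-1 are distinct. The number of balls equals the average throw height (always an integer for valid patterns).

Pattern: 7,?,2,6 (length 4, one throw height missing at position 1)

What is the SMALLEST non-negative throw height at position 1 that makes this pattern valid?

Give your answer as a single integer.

i=0: (0 + 7) mod 4 = 3
i=1: s[i]=? (unknown)
i=2: (2 + 2) mod 4 = 0
i=3: (3 + 6) mod 4 = 1
Known residues: [0, 1, 3]; need a permutation of 0..3, so missing residue r = 2
Need (1 + s) mod 4 = 2; smallest s = (2 - 1) mod 4 = 1

Answer: 1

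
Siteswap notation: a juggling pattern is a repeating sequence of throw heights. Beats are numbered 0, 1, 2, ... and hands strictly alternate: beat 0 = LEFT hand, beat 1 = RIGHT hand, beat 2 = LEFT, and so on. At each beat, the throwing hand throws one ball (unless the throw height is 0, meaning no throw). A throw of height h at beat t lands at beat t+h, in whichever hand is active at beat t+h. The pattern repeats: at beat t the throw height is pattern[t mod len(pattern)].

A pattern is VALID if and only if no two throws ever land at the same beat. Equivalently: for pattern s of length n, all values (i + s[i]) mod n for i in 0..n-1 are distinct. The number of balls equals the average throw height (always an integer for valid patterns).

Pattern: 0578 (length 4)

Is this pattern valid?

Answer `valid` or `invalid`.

i=0: (i + s[i]) mod n = (0 + 0) mod 4 = 0
i=1: (i + s[i]) mod n = (1 + 5) mod 4 = 2
i=2: (i + s[i]) mod n = (2 + 7) mod 4 = 1
i=3: (i + s[i]) mod n = (3 + 8) mod 4 = 3
Residues: [0, 2, 1, 3], distinct: True

Answer: valid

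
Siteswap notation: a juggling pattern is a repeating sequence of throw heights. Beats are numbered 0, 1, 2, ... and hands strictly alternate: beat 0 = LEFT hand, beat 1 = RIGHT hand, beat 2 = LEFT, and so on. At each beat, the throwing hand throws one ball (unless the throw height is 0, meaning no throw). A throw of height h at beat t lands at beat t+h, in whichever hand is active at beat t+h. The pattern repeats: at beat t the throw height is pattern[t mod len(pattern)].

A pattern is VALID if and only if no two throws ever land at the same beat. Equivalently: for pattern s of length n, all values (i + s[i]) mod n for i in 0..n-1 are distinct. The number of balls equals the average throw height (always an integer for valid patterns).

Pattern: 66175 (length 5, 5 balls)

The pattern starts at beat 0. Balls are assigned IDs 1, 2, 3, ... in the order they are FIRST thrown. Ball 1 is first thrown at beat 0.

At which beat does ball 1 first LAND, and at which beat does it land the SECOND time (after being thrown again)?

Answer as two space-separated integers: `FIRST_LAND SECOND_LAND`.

Answer: 6 12

Derivation:
Beat 0 (L): throw ball1 h=6 -> lands@6:L; in-air after throw: [b1@6:L]
Beat 1 (R): throw ball2 h=6 -> lands@7:R; in-air after throw: [b1@6:L b2@7:R]
Beat 2 (L): throw ball3 h=1 -> lands@3:R; in-air after throw: [b3@3:R b1@6:L b2@7:R]
Beat 3 (R): throw ball3 h=7 -> lands@10:L; in-air after throw: [b1@6:L b2@7:R b3@10:L]
Beat 4 (L): throw ball4 h=5 -> lands@9:R; in-air after throw: [b1@6:L b2@7:R b4@9:R b3@10:L]
Beat 5 (R): throw ball5 h=6 -> lands@11:R; in-air after throw: [b1@6:L b2@7:R b4@9:R b3@10:L b5@11:R]
Beat 6 (L): throw ball1 h=6 -> lands@12:L; in-air after throw: [b2@7:R b4@9:R b3@10:L b5@11:R b1@12:L]
Beat 7 (R): throw ball2 h=1 -> lands@8:L; in-air after throw: [b2@8:L b4@9:R b3@10:L b5@11:R b1@12:L]
Beat 8 (L): throw ball2 h=7 -> lands@15:R; in-air after throw: [b4@9:R b3@10:L b5@11:R b1@12:L b2@15:R]
Beat 9 (R): throw ball4 h=5 -> lands@14:L; in-air after throw: [b3@10:L b5@11:R b1@12:L b4@14:L b2@15:R]
Beat 10 (L): throw ball3 h=6 -> lands@16:L; in-air after throw: [b5@11:R b1@12:L b4@14:L b2@15:R b3@16:L]
Beat 11 (R): throw ball5 h=6 -> lands@17:R; in-air after throw: [b1@12:L b4@14:L b2@15:R b3@16:L b5@17:R]
Beat 12 (L): throw ball1 h=1 -> lands@13:R; in-air after throw: [b1@13:R b4@14:L b2@15:R b3@16:L b5@17:R]
Ball 1: thrown@0 h=6 -> first land @6; rethrown@6 h=6 -> second land @12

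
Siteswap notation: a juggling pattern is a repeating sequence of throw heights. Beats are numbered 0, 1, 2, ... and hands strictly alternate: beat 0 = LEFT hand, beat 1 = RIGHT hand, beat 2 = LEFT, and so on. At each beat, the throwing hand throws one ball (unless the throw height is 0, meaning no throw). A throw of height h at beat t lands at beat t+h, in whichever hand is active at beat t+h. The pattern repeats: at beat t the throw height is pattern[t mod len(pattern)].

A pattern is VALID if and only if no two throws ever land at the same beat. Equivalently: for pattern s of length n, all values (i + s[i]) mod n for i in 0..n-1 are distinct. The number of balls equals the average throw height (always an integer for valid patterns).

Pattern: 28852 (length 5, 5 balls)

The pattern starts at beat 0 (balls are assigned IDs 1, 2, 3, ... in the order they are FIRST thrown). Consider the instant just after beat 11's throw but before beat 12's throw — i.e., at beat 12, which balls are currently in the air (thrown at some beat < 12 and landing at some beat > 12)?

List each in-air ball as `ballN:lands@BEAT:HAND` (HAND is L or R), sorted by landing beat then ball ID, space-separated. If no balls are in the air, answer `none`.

Beat 0 (L): throw ball1 h=2 -> lands@2:L; in-air after throw: [b1@2:L]
Beat 1 (R): throw ball2 h=8 -> lands@9:R; in-air after throw: [b1@2:L b2@9:R]
Beat 2 (L): throw ball1 h=8 -> lands@10:L; in-air after throw: [b2@9:R b1@10:L]
Beat 3 (R): throw ball3 h=5 -> lands@8:L; in-air after throw: [b3@8:L b2@9:R b1@10:L]
Beat 4 (L): throw ball4 h=2 -> lands@6:L; in-air after throw: [b4@6:L b3@8:L b2@9:R b1@10:L]
Beat 5 (R): throw ball5 h=2 -> lands@7:R; in-air after throw: [b4@6:L b5@7:R b3@8:L b2@9:R b1@10:L]
Beat 6 (L): throw ball4 h=8 -> lands@14:L; in-air after throw: [b5@7:R b3@8:L b2@9:R b1@10:L b4@14:L]
Beat 7 (R): throw ball5 h=8 -> lands@15:R; in-air after throw: [b3@8:L b2@9:R b1@10:L b4@14:L b5@15:R]
Beat 8 (L): throw ball3 h=5 -> lands@13:R; in-air after throw: [b2@9:R b1@10:L b3@13:R b4@14:L b5@15:R]
Beat 9 (R): throw ball2 h=2 -> lands@11:R; in-air after throw: [b1@10:L b2@11:R b3@13:R b4@14:L b5@15:R]
Beat 10 (L): throw ball1 h=2 -> lands@12:L; in-air after throw: [b2@11:R b1@12:L b3@13:R b4@14:L b5@15:R]
Beat 11 (R): throw ball2 h=8 -> lands@19:R; in-air after throw: [b1@12:L b3@13:R b4@14:L b5@15:R b2@19:R]
Beat 12 (L): throw ball1 h=8 -> lands@20:L; in-air after throw: [b3@13:R b4@14:L b5@15:R b2@19:R b1@20:L]

Answer: ball3:lands@13:R ball4:lands@14:L ball5:lands@15:R ball2:lands@19:R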